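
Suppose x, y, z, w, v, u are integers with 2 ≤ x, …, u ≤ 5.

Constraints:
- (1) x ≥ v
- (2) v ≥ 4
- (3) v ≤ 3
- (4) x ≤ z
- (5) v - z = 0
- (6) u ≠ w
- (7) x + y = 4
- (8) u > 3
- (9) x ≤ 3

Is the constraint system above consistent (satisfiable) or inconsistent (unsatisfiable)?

From constraints 1 and 2: x ≥ v and v ≥ 4, so x ≥ 4. From constraint 9: x ≤ 3. But 3 < 4, so no value of x works.

Unsatisfiable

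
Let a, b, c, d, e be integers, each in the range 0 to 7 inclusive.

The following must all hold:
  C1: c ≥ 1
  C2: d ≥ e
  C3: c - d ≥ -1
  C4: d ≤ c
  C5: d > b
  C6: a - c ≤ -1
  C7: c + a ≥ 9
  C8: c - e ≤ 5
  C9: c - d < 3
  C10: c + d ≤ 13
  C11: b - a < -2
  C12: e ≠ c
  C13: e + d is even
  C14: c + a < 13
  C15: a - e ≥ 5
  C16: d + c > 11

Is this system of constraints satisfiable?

Constraints 6, 8, and 15 give c − a ≥ 1, a − e ≥ 5, e − c ≥ -5.
Adding all 3 inequalities: the left sides telescope to 0, and the right sides sum to 1 + 5 + (-5) = 1. So 0 ≥ 1, which is false.

Unsatisfiable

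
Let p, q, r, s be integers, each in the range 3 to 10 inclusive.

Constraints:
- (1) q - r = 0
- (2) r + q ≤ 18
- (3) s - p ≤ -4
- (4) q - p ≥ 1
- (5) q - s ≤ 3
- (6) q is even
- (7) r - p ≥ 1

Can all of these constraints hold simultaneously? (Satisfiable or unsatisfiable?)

Constraints 3, 4, and 5 give s − q ≥ -3, q − p ≥ 1, p − s ≥ 4.
Adding all 3 inequalities: the left sides telescope to 0, and the right sides sum to (-3) + 1 + 4 = 2. So 0 ≥ 2, which is false.

Unsatisfiable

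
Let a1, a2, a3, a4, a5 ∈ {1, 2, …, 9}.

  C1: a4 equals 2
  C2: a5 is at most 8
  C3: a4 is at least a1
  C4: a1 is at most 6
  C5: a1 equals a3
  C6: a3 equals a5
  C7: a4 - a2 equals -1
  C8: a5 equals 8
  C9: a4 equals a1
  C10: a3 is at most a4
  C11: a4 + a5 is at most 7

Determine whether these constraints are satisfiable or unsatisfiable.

Unsatisfiable

Constraint 1 fixes a4 = 2 and constraint 8 fixes a5 = 8. Constraints 5, 6, and 9 give a4 = a1 = a3 = a5, so a4 = a5. But 2 ≠ 8 — contradiction.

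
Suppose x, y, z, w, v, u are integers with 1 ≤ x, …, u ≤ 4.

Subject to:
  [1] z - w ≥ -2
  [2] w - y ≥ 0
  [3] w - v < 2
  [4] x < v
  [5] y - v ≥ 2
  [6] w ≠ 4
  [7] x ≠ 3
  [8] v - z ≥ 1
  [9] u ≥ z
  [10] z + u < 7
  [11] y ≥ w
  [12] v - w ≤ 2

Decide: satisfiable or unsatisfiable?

Unsatisfiable

Constraints 1, 2, 5, and 8 give v − z ≥ 1, z − w ≥ -2, w − y ≥ 0, y − v ≥ 2.
Adding all 4 inequalities: the left sides telescope to 0, and the right sides sum to 1 + (-2) + 0 + 2 = 1. So 0 ≥ 1, which is false.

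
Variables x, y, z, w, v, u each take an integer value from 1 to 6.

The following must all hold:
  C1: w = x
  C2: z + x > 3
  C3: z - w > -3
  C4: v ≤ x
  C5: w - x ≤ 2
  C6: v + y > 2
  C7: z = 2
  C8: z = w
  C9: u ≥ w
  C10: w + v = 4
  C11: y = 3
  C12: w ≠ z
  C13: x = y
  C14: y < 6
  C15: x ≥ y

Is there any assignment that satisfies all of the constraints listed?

Unsatisfiable

Constraint 7 fixes z = 2 and constraint 11 fixes y = 3. Constraints 1, 8, and 13 give z = w = x = y, so z = y. But 2 ≠ 3 — contradiction.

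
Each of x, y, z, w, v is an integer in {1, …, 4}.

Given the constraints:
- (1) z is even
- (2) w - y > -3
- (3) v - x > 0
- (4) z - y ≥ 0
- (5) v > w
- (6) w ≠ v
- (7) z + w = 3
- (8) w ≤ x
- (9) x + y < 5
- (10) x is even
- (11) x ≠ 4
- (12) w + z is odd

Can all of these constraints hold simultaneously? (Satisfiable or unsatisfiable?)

Setting (x, y, z, w, v) = (2, 2, 2, 1, 3) satisfies everything: constraint 2: w - y = -1; constraint 3: v - x = 1, and the others follow.

Satisfiable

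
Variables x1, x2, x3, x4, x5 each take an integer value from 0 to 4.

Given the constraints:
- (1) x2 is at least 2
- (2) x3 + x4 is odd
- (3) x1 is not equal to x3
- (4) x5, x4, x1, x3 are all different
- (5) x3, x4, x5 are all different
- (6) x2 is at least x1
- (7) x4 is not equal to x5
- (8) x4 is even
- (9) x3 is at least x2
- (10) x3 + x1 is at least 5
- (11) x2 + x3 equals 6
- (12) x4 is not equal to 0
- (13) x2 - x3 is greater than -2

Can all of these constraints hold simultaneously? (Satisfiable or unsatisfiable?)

Satisfiable

One satisfying assignment is x1 = 2, x2 = 3, x3 = 3, x4 = 4, x5 = 0.
For the less obvious constraints — constraint 10: x3 + x1 = 5; constraint 11: x2 + x3 = 6; constraint 13: x2 - x3 = 0 — and the others hold by inspection.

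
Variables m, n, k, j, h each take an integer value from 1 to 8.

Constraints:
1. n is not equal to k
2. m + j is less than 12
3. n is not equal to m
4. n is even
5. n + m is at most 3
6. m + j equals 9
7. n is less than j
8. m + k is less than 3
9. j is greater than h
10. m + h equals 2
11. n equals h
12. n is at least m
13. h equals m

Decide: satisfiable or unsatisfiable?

From constraints 11 and 13, n = h = m, so n = m. But constraint 3 says n ≠ m. Contradiction.

Unsatisfiable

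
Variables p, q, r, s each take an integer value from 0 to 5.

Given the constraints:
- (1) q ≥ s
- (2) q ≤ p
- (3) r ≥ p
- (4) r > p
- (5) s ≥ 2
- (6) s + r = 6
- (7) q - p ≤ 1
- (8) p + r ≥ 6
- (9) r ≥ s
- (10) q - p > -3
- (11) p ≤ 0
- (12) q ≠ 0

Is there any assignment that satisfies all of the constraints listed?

From constraints 1 and 5: q ≥ s and s ≥ 2, so q ≥ 2. From constraints 2 and 11: q ≤ p and p ≤ 0, so q ≤ 0. But 0 < 2, so no value of q works.

Unsatisfiable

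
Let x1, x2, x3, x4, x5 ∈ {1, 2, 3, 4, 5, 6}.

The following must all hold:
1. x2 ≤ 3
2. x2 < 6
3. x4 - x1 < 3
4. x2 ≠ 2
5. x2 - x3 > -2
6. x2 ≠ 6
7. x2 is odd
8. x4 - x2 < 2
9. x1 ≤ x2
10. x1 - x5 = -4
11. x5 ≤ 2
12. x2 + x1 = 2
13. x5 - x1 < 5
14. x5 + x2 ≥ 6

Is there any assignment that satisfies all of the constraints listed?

Unsatisfiable

From constraint 11: x5 ≤ 2. From constraint 1: x2 ≤ 3. Hence x5 + x2 ≤ 5. But constraint 14 requires x5 + x2 ≥ 6, and 6 > 5. Contradiction.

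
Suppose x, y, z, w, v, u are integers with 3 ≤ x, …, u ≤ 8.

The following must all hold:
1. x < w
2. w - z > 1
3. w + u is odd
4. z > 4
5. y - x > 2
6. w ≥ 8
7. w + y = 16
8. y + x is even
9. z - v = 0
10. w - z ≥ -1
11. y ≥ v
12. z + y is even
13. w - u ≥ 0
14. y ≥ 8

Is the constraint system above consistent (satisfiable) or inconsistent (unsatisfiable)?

Satisfiable

One satisfying assignment is x = 4, y = 8, z = 6, w = 8, v = 6, u = 5.
For the less obvious constraints — constraint 2: w - z = 2; constraint 5: y - x = 4; constraint 7: w + y = 16 — and the others hold by inspection.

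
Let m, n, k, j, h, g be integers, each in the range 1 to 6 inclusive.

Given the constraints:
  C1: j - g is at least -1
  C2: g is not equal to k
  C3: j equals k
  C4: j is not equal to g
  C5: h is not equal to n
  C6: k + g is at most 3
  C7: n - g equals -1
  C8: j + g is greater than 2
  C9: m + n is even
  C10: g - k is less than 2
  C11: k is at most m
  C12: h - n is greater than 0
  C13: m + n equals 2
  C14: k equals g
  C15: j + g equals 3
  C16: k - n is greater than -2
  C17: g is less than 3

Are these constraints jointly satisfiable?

Unsatisfiable

From constraints 3 and 14, j = k = g, so j = g. But constraint 4 says j ≠ g. Contradiction.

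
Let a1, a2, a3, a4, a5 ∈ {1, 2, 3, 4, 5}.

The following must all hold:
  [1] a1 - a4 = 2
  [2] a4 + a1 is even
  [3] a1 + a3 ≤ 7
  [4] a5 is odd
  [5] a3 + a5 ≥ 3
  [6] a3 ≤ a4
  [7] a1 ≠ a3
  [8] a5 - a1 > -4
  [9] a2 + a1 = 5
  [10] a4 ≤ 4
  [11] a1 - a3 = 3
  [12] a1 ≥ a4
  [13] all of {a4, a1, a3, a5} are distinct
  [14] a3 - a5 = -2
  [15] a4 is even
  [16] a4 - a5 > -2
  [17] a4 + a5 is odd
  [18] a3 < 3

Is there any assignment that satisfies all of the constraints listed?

Satisfiable

Try a1 = 4, a2 = 1, a3 = 1, a4 = 2, a5 = 3.
Check constraint 1: a1 - a4 = 2; constraint 3: a1 + a3 = 5; constraint 5: a3 + a5 = 4. The remaining constraints are straightforward to verify.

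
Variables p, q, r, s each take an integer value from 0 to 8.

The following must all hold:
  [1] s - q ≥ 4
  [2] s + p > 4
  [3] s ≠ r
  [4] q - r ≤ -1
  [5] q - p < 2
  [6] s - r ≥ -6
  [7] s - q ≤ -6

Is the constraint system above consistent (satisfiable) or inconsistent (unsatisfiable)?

Unsatisfiable

Constraints 4, 6, and 7 give s − r ≥ -6, r − q ≥ 1, q − s ≥ 6.
Adding all 3 inequalities: the left sides telescope to 0, and the right sides sum to (-6) + 1 + 6 = 1. So 0 ≥ 1, which is false.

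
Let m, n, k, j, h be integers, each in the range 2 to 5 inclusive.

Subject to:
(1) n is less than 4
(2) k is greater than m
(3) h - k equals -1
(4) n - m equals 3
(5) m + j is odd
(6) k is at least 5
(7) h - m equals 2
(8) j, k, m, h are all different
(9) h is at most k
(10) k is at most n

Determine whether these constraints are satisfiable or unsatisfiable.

Unsatisfiable

From constraints 6 and 10: n ≥ k and k ≥ 5, so n ≥ 5. From constraint 1: n ≤ 3. But 3 < 5, so no value of n works.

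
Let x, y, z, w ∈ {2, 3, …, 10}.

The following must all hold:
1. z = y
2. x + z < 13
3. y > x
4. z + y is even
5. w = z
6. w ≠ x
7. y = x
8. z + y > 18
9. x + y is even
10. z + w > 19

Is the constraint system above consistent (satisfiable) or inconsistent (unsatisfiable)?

Unsatisfiable

From constraints 1, 5, and 7, w = z = y = x, so w = x. But constraint 6 says w ≠ x. Contradiction.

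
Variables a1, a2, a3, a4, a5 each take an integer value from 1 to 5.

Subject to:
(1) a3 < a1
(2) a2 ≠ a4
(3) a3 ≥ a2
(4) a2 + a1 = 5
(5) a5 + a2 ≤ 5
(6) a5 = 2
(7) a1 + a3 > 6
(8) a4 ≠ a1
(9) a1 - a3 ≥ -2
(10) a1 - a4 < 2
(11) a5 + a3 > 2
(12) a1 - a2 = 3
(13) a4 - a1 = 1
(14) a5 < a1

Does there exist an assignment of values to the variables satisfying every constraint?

Try a1 = 4, a2 = 1, a3 = 3, a4 = 5, a5 = 2.
Check constraint 4: a2 + a1 = 5; constraint 5: a5 + a2 = 3. The remaining constraints are straightforward to verify.

Satisfiable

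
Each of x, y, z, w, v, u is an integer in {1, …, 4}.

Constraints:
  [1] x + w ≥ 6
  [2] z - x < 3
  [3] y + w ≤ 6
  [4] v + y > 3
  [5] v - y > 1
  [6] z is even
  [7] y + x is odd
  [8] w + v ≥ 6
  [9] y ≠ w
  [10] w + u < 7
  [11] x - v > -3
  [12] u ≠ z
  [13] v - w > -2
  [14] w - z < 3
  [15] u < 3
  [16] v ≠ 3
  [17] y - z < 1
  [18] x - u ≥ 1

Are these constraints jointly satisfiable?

One satisfying assignment is x = 2, y = 1, z = 2, w = 4, v = 4, u = 1.
For the less obvious constraints — constraint 1: x + w = 6; constraint 2: z - x = 0 — and the others hold by inspection.

Satisfiable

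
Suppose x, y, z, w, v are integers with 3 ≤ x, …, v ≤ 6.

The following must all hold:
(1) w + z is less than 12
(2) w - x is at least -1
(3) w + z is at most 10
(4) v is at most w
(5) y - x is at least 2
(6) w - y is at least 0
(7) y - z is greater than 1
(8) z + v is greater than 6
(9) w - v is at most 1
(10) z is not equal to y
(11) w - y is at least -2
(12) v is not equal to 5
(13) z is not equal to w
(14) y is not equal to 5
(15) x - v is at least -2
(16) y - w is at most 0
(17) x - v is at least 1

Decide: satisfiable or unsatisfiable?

Unsatisfiable

Constraints 5, 9, 16, and 17 give y − x ≥ 2, x − v ≥ 1, v − w ≥ -1, w − y ≥ 0.
Adding all 4 inequalities: the left sides telescope to 0, and the right sides sum to 2 + 1 + (-1) + 0 = 2. So 0 ≥ 2, which is false.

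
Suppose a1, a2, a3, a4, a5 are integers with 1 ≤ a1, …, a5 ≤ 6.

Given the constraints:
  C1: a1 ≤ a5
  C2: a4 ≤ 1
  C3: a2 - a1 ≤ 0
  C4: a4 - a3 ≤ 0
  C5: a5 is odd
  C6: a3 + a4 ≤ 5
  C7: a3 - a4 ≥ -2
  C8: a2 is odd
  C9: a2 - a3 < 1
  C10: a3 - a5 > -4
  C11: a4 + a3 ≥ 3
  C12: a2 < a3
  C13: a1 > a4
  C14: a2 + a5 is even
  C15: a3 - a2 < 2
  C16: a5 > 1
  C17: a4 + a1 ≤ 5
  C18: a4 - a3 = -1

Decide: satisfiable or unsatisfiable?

Satisfiable

Take a1 = 3, a2 = 1, a3 = 2, a4 = 1, a5 = 3. Then constraint 3: a2 - a1 = -2; constraint 4: a4 - a3 = -1; constraint 6: a3 + a4 = 3, and every other listed constraint is also met.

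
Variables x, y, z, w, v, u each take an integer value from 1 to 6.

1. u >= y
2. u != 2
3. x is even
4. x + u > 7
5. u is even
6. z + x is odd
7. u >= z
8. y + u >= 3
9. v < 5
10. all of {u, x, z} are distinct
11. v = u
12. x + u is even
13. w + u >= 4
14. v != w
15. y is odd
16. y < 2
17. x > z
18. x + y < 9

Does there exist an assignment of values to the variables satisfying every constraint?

Satisfiable

The assignment x = 6, y = 1, z = 1, w = 1, v = 4, u = 4 works:
  constraint 4 holds since x + u = 10.
  constraint 8 holds since y + u = 5.
The rest check out directly.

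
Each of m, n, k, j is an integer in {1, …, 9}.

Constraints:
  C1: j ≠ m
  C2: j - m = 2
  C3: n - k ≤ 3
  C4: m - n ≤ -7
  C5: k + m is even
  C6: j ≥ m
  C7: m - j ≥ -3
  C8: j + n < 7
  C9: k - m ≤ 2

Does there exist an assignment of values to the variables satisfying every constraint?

Unsatisfiable

Constraints 3, 4, and 9 give k − n ≥ -3, n − m ≥ 7, m − k ≥ -2.
Adding all 3 inequalities: the left sides telescope to 0, and the right sides sum to (-3) + 7 + (-2) = 2. So 0 ≥ 2, which is false.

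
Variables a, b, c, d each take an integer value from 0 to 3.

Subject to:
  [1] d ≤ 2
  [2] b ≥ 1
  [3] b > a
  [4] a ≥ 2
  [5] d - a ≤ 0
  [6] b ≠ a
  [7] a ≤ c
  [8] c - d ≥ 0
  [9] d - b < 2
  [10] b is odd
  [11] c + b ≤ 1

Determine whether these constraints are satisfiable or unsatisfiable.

Unsatisfiable

From constraints 4 and 7: c ≥ a ≥ 2. From constraint 2: b ≥ 1. Hence c + b ≥ 3. But constraint 11 requires c + b ≤ 1, and 1 < 3. Contradiction.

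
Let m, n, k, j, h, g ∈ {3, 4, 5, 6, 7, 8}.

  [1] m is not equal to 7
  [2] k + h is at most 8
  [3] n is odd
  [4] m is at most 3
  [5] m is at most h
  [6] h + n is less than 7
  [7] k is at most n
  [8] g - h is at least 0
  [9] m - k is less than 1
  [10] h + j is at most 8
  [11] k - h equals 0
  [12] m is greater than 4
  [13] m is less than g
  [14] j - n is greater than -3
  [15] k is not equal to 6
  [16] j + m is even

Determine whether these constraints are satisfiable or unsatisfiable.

Unsatisfiable

From constraint 12: m ≥ 5. From constraint 4: m ≤ 3. But 3 < 5, so no value of m works.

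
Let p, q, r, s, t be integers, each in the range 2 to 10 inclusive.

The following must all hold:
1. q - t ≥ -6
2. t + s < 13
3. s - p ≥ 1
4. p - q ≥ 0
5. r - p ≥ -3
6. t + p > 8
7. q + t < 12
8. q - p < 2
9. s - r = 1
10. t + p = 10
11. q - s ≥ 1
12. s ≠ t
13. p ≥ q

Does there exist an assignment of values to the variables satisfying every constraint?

Constraints 3, 4, and 11 give s − p ≥ 1, p − q ≥ 0, q − s ≥ 1.
Adding all 3 inequalities: the left sides telescope to 0, and the right sides sum to 1 + 0 + 1 = 2. So 0 ≥ 2, which is false.

Unsatisfiable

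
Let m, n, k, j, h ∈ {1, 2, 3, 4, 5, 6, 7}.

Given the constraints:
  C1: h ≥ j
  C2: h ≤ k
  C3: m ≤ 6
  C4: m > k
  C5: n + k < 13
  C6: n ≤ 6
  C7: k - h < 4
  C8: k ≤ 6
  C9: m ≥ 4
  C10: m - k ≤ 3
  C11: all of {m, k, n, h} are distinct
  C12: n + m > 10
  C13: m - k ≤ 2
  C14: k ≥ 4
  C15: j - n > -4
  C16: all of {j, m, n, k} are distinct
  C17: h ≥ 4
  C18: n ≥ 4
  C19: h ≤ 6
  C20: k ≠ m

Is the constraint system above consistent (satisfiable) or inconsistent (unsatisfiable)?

Constraints 3, 6, 8, 9, 14, 17, 18, and 19 confine each of m, k, n, h to the 3 values {4, …, 6}.
Constraint 11 requires all 4 of them to be distinct, but only 3 values are available — impossible by the pigeonhole principle.

Unsatisfiable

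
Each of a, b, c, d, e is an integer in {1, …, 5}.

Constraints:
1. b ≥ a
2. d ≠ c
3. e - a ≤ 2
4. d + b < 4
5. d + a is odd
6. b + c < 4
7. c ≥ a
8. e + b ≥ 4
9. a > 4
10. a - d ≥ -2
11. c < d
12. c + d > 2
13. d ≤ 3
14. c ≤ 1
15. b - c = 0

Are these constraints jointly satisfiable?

From constraint 9: a ≥ 5. From constraints 7 and 14: a ≤ c and c ≤ 1, so a ≤ 1. But 1 < 5, so no value of a works.

Unsatisfiable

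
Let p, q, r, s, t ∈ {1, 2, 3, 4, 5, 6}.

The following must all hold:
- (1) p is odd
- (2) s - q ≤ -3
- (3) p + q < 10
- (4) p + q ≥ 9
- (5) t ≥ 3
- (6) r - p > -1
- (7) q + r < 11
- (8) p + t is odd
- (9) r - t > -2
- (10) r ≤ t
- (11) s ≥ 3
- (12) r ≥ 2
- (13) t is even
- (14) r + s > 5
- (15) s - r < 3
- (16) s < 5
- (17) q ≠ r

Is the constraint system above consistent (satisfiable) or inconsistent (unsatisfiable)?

Satisfiable

Try p = 3, q = 6, r = 3, s = 3, t = 4.
Check constraint 2: s - q = -3; constraint 3: p + q = 9; constraint 4: p + q = 9. The remaining constraints are straightforward to verify.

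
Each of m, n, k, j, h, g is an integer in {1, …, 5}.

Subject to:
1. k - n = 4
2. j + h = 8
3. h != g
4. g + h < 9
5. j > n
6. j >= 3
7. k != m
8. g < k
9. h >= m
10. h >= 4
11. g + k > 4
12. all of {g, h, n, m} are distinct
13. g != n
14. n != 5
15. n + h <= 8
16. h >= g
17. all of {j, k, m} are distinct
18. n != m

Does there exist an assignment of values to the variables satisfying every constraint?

Satisfiable

Take m = 3, n = 1, k = 5, j = 4, h = 4, g = 2. Then constraint 1: k - n = 4; constraint 2: j + h = 8, and every other listed constraint is also met.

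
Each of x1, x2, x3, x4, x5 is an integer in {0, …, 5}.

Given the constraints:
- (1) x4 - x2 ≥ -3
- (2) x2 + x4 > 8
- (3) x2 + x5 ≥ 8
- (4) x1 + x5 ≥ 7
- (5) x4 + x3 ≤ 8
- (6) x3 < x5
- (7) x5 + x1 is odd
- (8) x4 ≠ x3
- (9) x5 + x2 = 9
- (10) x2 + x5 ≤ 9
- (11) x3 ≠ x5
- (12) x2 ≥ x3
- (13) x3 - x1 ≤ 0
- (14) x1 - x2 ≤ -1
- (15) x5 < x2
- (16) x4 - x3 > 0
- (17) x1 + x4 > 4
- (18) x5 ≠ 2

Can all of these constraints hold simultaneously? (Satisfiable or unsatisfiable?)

One satisfying assignment is x1 = 3, x2 = 5, x3 = 1, x4 = 4, x5 = 4.
For the less obvious constraints — constraint 1: x4 - x2 = -1; constraint 2: x2 + x4 = 9 — and the others hold by inspection.

Satisfiable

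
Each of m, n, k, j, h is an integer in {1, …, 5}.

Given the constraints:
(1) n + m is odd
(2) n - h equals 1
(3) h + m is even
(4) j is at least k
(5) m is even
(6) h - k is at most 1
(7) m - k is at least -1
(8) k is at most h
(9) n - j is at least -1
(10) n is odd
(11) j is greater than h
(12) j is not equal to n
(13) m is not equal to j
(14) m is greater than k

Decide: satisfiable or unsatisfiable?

One satisfying assignment is m = 2, n = 3, k = 1, j = 4, h = 2.
For the less obvious constraints — constraint 2: n - h = 1; constraint 6: h - k = 1; constraint 7: m - k = 1 — and the others hold by inspection.

Satisfiable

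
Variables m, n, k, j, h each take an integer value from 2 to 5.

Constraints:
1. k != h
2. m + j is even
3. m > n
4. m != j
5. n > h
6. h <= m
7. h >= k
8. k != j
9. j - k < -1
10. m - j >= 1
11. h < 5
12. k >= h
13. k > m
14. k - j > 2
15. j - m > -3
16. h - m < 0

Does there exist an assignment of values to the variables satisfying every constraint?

Constraints 3, 5, 7, and 13 give n < m, m < k, k ≤ h, h < n. Chaining: n < m < k ≤ h < n, which forces n < n — impossible.

Unsatisfiable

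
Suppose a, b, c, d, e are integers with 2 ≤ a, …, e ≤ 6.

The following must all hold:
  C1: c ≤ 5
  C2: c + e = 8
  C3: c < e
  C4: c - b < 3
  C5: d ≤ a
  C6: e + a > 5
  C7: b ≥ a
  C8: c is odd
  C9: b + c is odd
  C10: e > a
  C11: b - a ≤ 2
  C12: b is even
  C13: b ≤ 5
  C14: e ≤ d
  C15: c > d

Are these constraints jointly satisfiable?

Constraints 3, 14, and 15 give d < c, c < e, e ≤ d. Chaining: d < c < e ≤ d, which forces d < d — impossible.

Unsatisfiable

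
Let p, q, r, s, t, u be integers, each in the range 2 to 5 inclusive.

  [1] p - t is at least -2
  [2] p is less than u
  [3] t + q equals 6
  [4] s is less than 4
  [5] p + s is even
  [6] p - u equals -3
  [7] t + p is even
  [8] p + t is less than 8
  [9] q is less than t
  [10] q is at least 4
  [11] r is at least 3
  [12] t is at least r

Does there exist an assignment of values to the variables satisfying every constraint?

Unsatisfiable

From constraints 11 and 12: t ≥ r ≥ 3. From constraint 10: q ≥ 4. Hence t + q ≥ 7. But constraint 3 requires t + q = 6, and 6 < 7. Contradiction.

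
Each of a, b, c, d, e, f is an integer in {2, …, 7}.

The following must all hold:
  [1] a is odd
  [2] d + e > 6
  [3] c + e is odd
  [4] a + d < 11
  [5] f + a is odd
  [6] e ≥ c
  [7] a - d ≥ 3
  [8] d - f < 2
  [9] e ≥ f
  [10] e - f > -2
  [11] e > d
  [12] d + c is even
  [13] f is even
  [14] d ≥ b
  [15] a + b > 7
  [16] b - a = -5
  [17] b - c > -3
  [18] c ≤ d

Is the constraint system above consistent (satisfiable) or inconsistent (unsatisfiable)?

Satisfiable

Take a = 7, b = 2, c = 3, d = 3, e = 4, f = 4. Then constraint 2: d + e = 7; constraint 4: a + d = 10, and every other listed constraint is also met.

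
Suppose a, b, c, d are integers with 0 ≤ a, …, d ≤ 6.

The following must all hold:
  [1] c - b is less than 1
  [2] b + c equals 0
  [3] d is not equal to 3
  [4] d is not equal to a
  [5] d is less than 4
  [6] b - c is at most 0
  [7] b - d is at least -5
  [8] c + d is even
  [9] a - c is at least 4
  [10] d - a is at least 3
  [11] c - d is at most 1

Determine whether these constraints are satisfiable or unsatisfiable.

Constraints 6, 7, 9, and 10 give c − b ≥ 0, b − d ≥ -5, d − a ≥ 3, a − c ≥ 4.
Adding all 4 inequalities: the left sides telescope to 0, and the right sides sum to 0 + (-5) + 3 + 4 = 2. So 0 ≥ 2, which is false.

Unsatisfiable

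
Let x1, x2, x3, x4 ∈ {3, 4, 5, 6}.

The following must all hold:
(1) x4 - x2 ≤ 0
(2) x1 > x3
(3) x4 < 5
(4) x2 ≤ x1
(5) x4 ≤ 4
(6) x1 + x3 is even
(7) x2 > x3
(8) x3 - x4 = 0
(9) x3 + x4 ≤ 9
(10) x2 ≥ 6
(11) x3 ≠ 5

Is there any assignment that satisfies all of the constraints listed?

Satisfiable

Setting (x1, x2, x3, x4) = (6, 6, 4, 4) satisfies everything: constraint 1: x4 - x2 = -2; constraint 8: x3 - x4 = 0; constraint 9: x3 + x4 = 8, and the others follow.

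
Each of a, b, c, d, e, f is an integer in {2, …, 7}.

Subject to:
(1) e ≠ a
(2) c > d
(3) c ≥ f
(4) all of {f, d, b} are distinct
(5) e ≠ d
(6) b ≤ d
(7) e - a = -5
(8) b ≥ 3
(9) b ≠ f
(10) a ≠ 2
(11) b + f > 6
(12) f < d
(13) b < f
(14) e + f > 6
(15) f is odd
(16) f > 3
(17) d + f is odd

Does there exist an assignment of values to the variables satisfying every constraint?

Satisfiable

Take a = 7, b = 4, c = 7, d = 6, e = 2, f = 5. Then constraint 7: e - a = -5; constraint 11: b + f = 9; constraint 14: e + f = 7, and every other listed constraint is also met.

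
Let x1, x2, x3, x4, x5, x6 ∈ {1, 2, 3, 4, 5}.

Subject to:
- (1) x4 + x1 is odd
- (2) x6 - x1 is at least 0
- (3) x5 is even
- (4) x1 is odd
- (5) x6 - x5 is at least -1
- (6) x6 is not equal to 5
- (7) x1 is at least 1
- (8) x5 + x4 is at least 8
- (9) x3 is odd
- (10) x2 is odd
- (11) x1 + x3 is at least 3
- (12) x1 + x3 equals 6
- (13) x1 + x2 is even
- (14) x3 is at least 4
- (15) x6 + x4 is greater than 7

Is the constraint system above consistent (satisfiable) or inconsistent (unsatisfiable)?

Take x1 = 1, x2 = 3, x3 = 5, x4 = 4, x5 = 4, x6 = 4. Then constraint 2: x6 - x1 = 3; constraint 5: x6 - x5 = 0, and every other listed constraint is also met.

Satisfiable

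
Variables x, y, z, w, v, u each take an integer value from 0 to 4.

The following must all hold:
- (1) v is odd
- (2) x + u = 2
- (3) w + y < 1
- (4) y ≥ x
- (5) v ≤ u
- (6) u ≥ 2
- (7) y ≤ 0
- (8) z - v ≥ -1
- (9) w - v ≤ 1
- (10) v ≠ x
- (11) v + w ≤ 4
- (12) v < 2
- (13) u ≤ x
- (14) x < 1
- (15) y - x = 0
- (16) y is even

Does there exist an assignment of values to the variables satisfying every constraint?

From constraints 6 and 13: x ≥ u and u ≥ 2, so x ≥ 2. From constraints 4 and 7: x ≤ y and y ≤ 0, so x ≤ 0. But 0 < 2, so no value of x works.

Unsatisfiable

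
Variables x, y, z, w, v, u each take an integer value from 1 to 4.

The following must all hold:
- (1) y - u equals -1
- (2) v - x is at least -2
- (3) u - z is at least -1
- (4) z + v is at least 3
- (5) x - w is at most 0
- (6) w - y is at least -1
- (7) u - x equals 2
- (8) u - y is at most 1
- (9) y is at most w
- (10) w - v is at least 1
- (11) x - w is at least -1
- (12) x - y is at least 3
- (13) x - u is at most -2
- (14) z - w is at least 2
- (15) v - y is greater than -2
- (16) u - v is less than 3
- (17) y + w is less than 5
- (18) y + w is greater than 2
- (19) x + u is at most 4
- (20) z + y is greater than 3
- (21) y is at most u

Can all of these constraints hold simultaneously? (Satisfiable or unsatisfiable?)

Unsatisfiable

Constraints 2, 3, 8, 10, 12, and 14 give y − u ≥ -1, u − z ≥ -1, z − w ≥ 2, w − v ≥ 1, v − x ≥ -2, x − y ≥ 3.
Adding all 6 inequalities: the left sides telescope to 0, and the right sides sum to (-1) + (-1) + 2 + 1 + (-2) + 3 = 2. So 0 ≥ 2, which is false.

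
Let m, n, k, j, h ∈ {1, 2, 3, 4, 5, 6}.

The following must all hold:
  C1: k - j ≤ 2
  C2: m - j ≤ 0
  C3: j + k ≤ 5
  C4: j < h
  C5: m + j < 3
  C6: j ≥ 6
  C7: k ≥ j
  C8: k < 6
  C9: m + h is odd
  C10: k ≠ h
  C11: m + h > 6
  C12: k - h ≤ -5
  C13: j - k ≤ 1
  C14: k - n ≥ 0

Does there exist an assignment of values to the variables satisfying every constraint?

From constraints 6 and 7: k ≥ j and j ≥ 6, so k ≥ 6. From constraint 8: k ≤ 5. But 5 < 6, so no value of k works.

Unsatisfiable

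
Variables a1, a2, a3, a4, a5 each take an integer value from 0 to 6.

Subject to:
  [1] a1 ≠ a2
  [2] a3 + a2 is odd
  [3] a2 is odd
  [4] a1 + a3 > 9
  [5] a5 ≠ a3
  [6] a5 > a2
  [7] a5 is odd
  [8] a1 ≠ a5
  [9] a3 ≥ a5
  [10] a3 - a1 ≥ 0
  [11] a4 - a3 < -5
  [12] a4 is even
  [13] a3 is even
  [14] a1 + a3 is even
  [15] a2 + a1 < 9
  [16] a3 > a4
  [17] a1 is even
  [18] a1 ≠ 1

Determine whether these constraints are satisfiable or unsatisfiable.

Satisfiable

Try a1 = 6, a2 = 1, a3 = 6, a4 = 0, a5 = 3.
Check constraint 4: a1 + a3 = 12; constraint 10: a3 - a1 = 0. The remaining constraints are straightforward to verify.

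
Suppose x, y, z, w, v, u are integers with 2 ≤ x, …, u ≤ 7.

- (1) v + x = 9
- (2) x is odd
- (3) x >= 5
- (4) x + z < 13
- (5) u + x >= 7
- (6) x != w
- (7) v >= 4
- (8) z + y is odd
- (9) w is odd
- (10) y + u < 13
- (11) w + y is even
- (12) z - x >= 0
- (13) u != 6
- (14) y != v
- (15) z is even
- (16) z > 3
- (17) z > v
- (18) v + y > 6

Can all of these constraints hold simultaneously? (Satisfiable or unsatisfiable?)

Satisfiable

One satisfying assignment is x = 5, y = 5, z = 6, w = 7, v = 4, u = 5.
For the less obvious constraints — constraint 1: v + x = 9; constraint 4: x + z = 11 — and the others hold by inspection.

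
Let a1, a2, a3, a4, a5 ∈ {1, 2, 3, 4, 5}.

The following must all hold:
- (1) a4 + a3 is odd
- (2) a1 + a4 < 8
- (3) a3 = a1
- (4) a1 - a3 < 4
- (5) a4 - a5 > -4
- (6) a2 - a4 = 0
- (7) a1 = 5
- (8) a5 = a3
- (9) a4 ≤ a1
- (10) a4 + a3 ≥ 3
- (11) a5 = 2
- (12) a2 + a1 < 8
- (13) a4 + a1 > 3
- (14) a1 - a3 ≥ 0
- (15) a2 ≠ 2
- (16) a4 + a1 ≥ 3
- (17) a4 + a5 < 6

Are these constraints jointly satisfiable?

Constraint 11 fixes a5 = 2 and constraint 7 fixes a1 = 5. Constraints 3 and 8 give a5 = a3 = a1, so a5 = a1. But 2 ≠ 5 — contradiction.

Unsatisfiable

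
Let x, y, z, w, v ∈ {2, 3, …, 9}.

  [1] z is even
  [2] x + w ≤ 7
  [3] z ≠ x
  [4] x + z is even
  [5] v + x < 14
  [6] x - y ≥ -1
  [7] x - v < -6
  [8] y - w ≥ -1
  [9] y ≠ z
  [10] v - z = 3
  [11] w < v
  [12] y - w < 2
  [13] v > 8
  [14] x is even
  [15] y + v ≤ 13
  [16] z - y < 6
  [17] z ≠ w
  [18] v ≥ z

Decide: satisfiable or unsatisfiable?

Satisfiable

One satisfying assignment is x = 2, y = 2, z = 6, w = 2, v = 9.
For the less obvious constraints — constraint 2: x + w = 4; constraint 5: v + x = 11 — and the others hold by inspection.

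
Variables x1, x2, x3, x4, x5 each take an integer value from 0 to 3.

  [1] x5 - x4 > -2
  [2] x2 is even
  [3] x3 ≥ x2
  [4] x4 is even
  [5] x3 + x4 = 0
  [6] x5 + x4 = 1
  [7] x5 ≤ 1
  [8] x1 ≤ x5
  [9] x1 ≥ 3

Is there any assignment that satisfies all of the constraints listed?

From constraint 9: x1 ≥ 3. From constraints 7 and 8: x1 ≤ x5 and x5 ≤ 1, so x1 ≤ 1. But 1 < 3, so no value of x1 works.

Unsatisfiable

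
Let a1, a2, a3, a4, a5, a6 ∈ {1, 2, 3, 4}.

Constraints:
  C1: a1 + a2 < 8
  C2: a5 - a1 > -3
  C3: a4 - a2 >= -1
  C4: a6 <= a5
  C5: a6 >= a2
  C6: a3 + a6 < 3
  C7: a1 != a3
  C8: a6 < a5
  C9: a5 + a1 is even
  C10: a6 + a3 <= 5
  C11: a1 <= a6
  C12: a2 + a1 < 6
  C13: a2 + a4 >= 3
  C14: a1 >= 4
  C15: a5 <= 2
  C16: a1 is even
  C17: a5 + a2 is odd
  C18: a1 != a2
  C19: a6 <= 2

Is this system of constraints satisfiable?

From constraints 11 and 14: a6 ≥ a1 and a1 ≥ 4, so a6 ≥ 4. From constraints 4 and 15: a6 ≤ a5 and a5 ≤ 2, so a6 ≤ 2. But 2 < 4, so no value of a6 works.

Unsatisfiable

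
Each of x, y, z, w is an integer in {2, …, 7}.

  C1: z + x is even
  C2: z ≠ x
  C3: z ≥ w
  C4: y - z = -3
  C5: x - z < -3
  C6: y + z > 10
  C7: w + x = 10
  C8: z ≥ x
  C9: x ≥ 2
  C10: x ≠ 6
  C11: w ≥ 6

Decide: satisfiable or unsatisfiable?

Try x = 3, y = 4, z = 7, w = 7.
Check constraint 4: y - z = -3; constraint 5: x - z = -4. The remaining constraints are straightforward to verify.

Satisfiable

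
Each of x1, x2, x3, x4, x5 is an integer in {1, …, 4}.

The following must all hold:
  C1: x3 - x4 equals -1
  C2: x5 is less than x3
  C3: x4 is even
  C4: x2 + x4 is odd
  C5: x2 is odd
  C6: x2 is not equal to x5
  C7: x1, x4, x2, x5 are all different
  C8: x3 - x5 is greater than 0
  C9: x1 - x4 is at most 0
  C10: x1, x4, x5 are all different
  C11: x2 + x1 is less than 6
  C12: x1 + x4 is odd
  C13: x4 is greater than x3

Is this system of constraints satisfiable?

Satisfiable

Take x1 = 1, x2 = 3, x3 = 3, x4 = 4, x5 = 2. Then constraint 1: x3 - x4 = -1; constraint 8: x3 - x5 = 1, and every other listed constraint is also met.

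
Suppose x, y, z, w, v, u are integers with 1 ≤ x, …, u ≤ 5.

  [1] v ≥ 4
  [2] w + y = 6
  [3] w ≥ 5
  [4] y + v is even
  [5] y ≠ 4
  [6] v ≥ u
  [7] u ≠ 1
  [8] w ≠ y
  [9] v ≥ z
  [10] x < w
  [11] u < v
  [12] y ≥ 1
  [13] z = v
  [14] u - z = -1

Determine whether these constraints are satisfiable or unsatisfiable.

Satisfiable

Take x = 2, y = 1, z = 5, w = 5, v = 5, u = 4. Then constraint 2: w + y = 6; constraint 14: u - z = -1, and every other listed constraint is also met.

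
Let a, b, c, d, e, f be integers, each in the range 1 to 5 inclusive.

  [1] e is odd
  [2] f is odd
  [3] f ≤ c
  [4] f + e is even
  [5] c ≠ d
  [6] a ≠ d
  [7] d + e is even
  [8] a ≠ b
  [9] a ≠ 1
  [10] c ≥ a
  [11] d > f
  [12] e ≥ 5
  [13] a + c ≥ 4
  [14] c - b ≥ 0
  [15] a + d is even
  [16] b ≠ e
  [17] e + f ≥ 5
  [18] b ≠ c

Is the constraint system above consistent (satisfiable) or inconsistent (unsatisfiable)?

One satisfying assignment is a = 3, b = 1, c = 4, d = 5, e = 5, f = 3.
For the less obvious constraints — constraint 13: a + c = 7; constraint 14: c - b = 3 — and the others hold by inspection.

Satisfiable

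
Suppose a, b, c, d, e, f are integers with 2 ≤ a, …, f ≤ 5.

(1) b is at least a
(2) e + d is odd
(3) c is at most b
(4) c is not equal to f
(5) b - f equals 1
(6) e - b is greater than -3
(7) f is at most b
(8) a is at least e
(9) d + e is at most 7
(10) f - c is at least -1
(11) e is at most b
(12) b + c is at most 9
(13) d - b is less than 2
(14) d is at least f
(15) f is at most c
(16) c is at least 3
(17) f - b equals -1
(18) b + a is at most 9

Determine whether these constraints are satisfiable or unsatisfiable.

Satisfiable

Take a = 3, b = 3, c = 3, d = 3, e = 2, f = 2. Then constraint 5: b - f = 1; constraint 6: e - b = -1, and every other listed constraint is also met.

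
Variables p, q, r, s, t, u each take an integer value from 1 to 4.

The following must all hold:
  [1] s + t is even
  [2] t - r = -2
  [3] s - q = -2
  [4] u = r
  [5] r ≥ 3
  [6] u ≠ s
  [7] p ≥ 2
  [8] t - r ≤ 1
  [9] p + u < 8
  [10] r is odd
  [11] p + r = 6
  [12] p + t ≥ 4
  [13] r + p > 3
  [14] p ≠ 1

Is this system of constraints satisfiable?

Setting (p, q, r, s, t, u) = (3, 3, 3, 1, 1, 3) satisfies everything: constraint 2: t - r = -2; constraint 3: s - q = -2, and the others follow.

Satisfiable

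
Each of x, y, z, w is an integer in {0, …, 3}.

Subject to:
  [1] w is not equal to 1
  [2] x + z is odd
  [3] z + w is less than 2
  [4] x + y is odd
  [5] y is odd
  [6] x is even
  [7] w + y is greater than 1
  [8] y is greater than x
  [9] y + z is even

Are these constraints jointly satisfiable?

Setting (x, y, z, w) = (2, 3, 1, 0) satisfies everything: constraint 3: z + w = 1; constraint 7: w + y = 3, and the others follow.

Satisfiable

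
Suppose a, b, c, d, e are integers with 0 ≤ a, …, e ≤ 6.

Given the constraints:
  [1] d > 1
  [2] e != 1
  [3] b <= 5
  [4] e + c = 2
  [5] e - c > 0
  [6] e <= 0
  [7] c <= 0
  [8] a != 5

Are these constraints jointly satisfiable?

From constraint 6: e ≤ 0. From constraint 7: c ≤ 0. Hence e + c ≤ 0. But constraint 4 requires e + c = 2, and 2 > 0. Contradiction.

Unsatisfiable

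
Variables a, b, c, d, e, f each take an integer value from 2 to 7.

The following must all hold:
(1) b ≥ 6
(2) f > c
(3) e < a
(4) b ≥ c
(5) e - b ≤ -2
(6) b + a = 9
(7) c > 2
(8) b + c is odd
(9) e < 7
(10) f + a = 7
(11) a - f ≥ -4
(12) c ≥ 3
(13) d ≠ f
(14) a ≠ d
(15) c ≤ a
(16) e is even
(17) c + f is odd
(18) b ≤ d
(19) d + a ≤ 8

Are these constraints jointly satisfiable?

Unsatisfiable

From constraints 1 and 18: d ≥ b ≥ 6. From constraints 12 and 15: a ≥ c ≥ 3. Hence d + a ≥ 9. But constraint 19 requires d + a ≤ 8, and 8 < 9. Contradiction.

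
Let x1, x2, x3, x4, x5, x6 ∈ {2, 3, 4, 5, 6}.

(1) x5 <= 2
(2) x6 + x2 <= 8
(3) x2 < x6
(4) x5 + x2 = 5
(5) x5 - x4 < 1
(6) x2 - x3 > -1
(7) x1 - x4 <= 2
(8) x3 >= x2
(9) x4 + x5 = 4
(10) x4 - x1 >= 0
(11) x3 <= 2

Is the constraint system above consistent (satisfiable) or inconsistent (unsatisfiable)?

Unsatisfiable

From constraint 1: x5 ≤ 2. From constraints 8 and 11: x2 ≤ x3 ≤ 2. Hence x5 + x2 ≤ 4. But constraint 4 requires x5 + x2 = 5, and 5 > 4. Contradiction.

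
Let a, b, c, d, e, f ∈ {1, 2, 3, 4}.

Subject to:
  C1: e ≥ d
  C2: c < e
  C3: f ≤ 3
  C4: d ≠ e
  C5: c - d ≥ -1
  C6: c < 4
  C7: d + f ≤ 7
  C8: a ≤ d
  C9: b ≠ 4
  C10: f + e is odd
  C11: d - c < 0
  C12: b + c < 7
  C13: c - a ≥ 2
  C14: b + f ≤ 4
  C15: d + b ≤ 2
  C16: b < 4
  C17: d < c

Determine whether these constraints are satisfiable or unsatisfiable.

Satisfiable

Take a = 1, b = 1, c = 3, d = 1, e = 4, f = 3. Then constraint 5: c - d = 2; constraint 7: d + f = 4, and every other listed constraint is also met.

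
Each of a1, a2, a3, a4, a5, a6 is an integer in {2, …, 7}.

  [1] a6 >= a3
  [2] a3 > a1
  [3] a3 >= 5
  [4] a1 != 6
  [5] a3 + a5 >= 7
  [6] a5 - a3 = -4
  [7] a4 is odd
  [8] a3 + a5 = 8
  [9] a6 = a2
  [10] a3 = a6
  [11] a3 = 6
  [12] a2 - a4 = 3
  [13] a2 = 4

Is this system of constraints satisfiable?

Constraint 11 fixes a3 = 6 and constraint 13 fixes a2 = 4. Constraints 9 and 10 give a3 = a6 = a2, so a3 = a2. But 6 ≠ 4 — contradiction.

Unsatisfiable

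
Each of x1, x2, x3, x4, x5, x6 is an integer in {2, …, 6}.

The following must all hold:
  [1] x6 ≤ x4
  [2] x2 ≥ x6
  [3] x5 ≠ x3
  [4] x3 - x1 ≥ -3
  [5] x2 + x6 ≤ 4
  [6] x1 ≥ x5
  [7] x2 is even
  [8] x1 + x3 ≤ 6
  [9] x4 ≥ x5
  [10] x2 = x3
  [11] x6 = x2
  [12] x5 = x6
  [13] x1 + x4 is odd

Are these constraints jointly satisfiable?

Unsatisfiable

From constraints 10, 11, and 12, x5 = x6 = x2 = x3, so x5 = x3. But constraint 3 says x5 ≠ x3. Contradiction.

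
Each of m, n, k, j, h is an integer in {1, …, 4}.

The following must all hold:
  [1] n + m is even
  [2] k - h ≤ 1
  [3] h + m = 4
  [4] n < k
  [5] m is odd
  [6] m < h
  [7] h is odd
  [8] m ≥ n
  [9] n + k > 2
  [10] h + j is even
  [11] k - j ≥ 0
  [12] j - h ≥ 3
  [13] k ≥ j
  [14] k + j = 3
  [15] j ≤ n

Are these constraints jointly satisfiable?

Constraints 2, 11, and 12 give h − k ≥ -1, k − j ≥ 0, j − h ≥ 3.
Adding all 3 inequalities: the left sides telescope to 0, and the right sides sum to (-1) + 0 + 3 = 2. So 0 ≥ 2, which is false.

Unsatisfiable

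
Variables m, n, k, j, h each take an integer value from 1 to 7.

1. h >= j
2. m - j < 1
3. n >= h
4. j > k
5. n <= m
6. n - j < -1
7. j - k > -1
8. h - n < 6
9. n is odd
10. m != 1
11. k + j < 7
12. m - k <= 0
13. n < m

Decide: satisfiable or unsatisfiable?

Unsatisfiable

Constraints 1, 3, 4, 12, and 13 give n < m, m ≤ k, k < j, j ≤ h, h ≤ n. Chaining: n < m ≤ k < j ≤ h ≤ n, which forces n < n — impossible.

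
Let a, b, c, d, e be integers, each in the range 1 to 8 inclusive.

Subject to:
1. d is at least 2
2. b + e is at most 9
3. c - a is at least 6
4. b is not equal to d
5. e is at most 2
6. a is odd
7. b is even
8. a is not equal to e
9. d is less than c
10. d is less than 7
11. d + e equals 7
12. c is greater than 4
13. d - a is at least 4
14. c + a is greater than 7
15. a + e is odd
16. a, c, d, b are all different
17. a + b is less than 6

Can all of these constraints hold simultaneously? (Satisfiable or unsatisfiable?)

Try a = 1, b = 4, c = 7, d = 5, e = 2.
Check constraint 2: b + e = 6; constraint 3: c - a = 6. The remaining constraints are straightforward to verify.

Satisfiable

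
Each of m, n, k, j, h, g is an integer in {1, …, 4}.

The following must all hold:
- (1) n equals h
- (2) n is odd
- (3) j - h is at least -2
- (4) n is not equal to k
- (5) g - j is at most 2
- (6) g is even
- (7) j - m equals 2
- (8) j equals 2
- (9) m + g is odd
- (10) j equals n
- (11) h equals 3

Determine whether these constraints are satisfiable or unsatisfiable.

Unsatisfiable

Constraint 8 fixes j = 2 and constraint 11 fixes h = 3. Constraints 1 and 10 give j = n = h, so j = h. But 2 ≠ 3 — contradiction.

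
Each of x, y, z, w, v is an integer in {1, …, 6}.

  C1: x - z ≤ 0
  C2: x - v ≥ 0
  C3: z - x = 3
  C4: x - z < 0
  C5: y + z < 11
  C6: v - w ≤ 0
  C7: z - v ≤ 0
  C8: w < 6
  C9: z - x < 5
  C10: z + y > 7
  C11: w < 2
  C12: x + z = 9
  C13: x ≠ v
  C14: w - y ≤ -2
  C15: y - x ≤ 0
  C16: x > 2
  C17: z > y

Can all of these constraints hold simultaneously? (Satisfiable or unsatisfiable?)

Unsatisfiable

Constraints 1, 6, 7, 14, and 15 give v − z ≥ 0, z − x ≥ 0, x − y ≥ 0, y − w ≥ 2, w − v ≥ 0.
Adding all 5 inequalities: the left sides telescope to 0, and the right sides sum to 0 + 0 + 0 + 2 + 0 = 2. So 0 ≥ 2, which is false.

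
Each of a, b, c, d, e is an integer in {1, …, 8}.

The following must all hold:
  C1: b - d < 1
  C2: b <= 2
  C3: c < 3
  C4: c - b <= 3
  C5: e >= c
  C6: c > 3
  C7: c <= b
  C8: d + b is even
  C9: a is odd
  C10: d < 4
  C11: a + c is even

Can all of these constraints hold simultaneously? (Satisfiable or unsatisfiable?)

From constraint 6: c ≥ 4. From constraints 2 and 7: c ≤ b and b ≤ 2, so c ≤ 2. But 2 < 4, so no value of c works.

Unsatisfiable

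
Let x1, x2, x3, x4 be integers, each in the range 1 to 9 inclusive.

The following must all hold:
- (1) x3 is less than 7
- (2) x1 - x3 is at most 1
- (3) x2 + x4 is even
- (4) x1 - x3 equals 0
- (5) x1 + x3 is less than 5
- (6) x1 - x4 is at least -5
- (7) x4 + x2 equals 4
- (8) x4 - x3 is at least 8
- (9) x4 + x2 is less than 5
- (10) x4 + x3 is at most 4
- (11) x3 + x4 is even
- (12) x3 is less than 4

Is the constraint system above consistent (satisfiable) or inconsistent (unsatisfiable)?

Unsatisfiable

Constraints 2, 6, and 8 give x3 − x1 ≥ -1, x1 − x4 ≥ -5, x4 − x3 ≥ 8.
Adding all 3 inequalities: the left sides telescope to 0, and the right sides sum to (-1) + (-5) + 8 = 2. So 0 ≥ 2, which is false.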